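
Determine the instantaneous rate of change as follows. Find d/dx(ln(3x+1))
Chain rule: d/dx[ln(u)] = u'/u where u = 3x + 1
u' = 3

Answer: (3)/(3x + 1)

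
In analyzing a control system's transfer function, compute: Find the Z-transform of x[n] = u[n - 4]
Using the time-shift property: Z{u[n-4]} = z^(-4)*z/(z-1)
= z^(-3)/(z-1)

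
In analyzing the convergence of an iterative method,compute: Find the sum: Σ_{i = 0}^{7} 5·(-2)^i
Geometric series: S = a(1 - r^n)/(1 - r)
a = 5, r = -2, n = 8
S = 5(1 - 256)/3 = -425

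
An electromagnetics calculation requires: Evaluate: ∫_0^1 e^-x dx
Antiderivative: -e^-x
Evaluate: -(e^-1 - 1)

Answer: (e^-1 - 1)/(-1)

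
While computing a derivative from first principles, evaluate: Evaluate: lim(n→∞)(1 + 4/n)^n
This is the definition of e^4: lim(1+4/n)^n = e^4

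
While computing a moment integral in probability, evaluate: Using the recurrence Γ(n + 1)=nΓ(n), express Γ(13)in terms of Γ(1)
Γ(13)=12Γ(12)=12·11Γ(11)=...=12!·Γ(1)=479001600·Γ(1)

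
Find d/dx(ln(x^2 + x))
Chain rule: d/dx[ln(u)]=u'/u where u=x^2 + x
u'=2x + 1

Answer: (2x + 1)/(x^2 + x)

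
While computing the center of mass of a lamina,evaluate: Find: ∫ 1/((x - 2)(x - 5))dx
Partial fractions: 1/((x-2)(x-5))=A/(x-2) + B/(x-5)
A=-1/3, B=1/3
∫ [-1/3· 1/(x-2) + 1/3· 1/(x-5)] dx
=(1/3)[ln|x-5| - ln|x-2|] + C

Answer: (1/3)·ln|(x-5)/(x-2)| + C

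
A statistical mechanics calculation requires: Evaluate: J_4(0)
J_n(0)=0 for all n > 0 (Bessel function of first kind)
J_4(0)=0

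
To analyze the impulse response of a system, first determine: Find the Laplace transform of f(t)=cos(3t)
L{cos(wt)} = s/(s² + w²)
L{cos(3t)} = s/(s² + 9)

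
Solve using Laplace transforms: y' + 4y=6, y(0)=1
Take L of both sides: sY(s) - 1 + 4Y(s)=6/s
Y(s)(s + 4)=6/s + 1
Y(s)=6/(s(s + 4)) + 1/(s + 4)
Partial fractions: 6/(s(s + 4))=(3/2)/s - (3/2)/(s + 4)
So Y(s)=(3/2)/s - (1/2)/(s + 4)
Inverse transform (L^(-1){1/s}=1, L^(-1){1/(s + 4)}=e^(-4t)):

Answer: y(t)=3/2 - (1/2)·e^(-4t)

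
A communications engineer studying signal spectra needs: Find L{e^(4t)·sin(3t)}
First shifting: L{e^(at)f(t)}=F(s-a)
L{sin(3t)}=3/(s² + 9)
Shift: 3/((s-4)² + 9)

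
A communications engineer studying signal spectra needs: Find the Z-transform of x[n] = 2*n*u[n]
Z{n*u[n]} = z/(z-1)^2
By linearity: Z{2*n*u[n]} = 2z/(z-1)^2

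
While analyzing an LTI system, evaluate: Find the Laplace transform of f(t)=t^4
L{t^n}=n!/s^(n + 1)
L{t^4}=4!/s^5=24/s^5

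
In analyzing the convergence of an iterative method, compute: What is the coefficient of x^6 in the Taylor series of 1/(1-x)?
1/(1-x)=Σ x^n for |x|<1
All coefficients are 1

Answer: 1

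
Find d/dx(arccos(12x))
d/dx[arccos(u)]=-u'/√(1-u²), u=12x, u'=12

Answer: -12/√(1 - 144x²)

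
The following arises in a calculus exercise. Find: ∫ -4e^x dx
Since d/dx[e^x]=+ e^x, we get -4e^x + C

Answer: -4e^x + C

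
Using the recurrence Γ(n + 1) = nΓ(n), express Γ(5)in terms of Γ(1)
Γ(5)=4Γ(4)=4·3Γ(3)=...=4!·Γ(1)=24·Γ(1)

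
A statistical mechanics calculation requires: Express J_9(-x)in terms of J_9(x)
For integer n: J_n(-x)=(-1)^n J_n(x)
With n=9: J_9(-x)=(-1)^9 J_9(x)=-J_9(x)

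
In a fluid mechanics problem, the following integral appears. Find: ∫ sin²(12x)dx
Using identity sin²(u) = (1 - cos(2u))/2:
∫ (1 - cos(24x))/2 dx = x/2 - sin(24x)/48 + C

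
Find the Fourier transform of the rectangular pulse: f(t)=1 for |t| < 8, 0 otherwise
F(omega)=integral from -8 to 8 of e^(-j * omega * t) dt
=2 * sin(8 * omega)/omega=16 * sinc(8 * omega/pi)

Answer: 2 * sin(8 * omega)/omega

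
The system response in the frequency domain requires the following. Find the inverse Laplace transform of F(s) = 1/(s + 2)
L^(-1){1/(s-a)} = c·e^(at)
Here a = -2, c = 1

Answer: e^(-2t)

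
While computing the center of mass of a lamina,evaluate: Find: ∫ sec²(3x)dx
Since d/dx[tan(3x)]=3sec²(3x), integral=tan(3x)/3 + C

Answer: (1/3)tan(3x) + C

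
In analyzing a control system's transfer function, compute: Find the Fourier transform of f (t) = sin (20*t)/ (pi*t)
sin(W*t)/(pi*t) = (W/pi)*sinc(W*t/pi) is the impulse response of the ideal low-pass filter with cutoff W (here W = 20).
Its Fourier transform is a rectangular function:
F(omega) = 1 for |omega| < 20, 0 otherwise

Answer: rect(omega/40) [i.e., 1 for |omega| < 20, 0 otherwise]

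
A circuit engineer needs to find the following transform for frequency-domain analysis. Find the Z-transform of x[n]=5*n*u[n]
Z{n * u[n]}=z/(z-1)^2
By linearity: Z{5 * n * u[n]}=5z/(z-1)^2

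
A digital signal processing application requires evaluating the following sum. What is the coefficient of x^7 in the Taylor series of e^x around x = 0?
Taylor series of e^x = Σ x^n/n!
Coefficient of x^7 = 1/7! = 1/5040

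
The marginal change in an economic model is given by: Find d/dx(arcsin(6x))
d/dx[arcsin(u)] = u'/√(1-u²), u = 6x, u' = 6

Answer: 6/√(1 - 36x²)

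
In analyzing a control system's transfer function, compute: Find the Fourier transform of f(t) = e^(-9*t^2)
The Fourier transform of a Gaussian e^(-a * t^2) is sqrt(pi/a) * e^(-omega^2/(4a)).
With a = 9: F(omega) = sqrt(pi)/3 * e^(-omega^2/36)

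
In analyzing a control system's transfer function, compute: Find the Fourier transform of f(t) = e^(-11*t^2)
The Fourier transform of a Gaussian e^(-a * t^2) is sqrt(pi/a) * e^(-omega^2/(4a)).
With a = 11: F(omega) = sqrt(pi/11) * e^(-omega^2/44)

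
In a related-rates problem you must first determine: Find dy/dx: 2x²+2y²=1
Differentiate: 4x + 4y·(dy/dx)=0
dy/dx=-4x/(4y)=-1·(x/y)

Answer: dy/dx=-1·(x/y)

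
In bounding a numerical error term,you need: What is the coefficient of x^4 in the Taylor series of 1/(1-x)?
1/(1-x)=Σ x^n for |x|<1
All coefficients are 1

Answer: 1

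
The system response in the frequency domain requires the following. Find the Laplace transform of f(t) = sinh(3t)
L{sinh(at)}=a/(s²-a²)
L{sinh(3t)}=3/(s²-9)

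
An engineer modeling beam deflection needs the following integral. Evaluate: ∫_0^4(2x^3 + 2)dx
Step 1: Find antiderivative F(x)=(1/2)x^4 + 2x
Step 2: F(4) - F(0)=136 - (0)=136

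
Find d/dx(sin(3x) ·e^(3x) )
Product rule: (fg)' = f'g+fg'
f = sin(3x), f' = 3·cos(3x)
g = e^(3x), g' = 3·e^(3x)

Answer: 3·cos(3x)·e^(3x)+3·sin(3x)·e^(3x)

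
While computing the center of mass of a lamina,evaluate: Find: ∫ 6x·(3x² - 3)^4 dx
Let u=3x² - 3, du=6x dx
∫ u^4 du=u^5/5+C

Answer: (3x² - 3)^5/5+C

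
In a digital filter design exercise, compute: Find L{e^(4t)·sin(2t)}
First shifting: L{e^(at)f(t)}=F(s-a)
L{sin(2t)}=2/(s² + 4)
Shift: 2/((s-4)² + 4)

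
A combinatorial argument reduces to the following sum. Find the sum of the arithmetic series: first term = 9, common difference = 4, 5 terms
Last term: a_n = 9+(5-1)·4 = 25
Sum = n(a_1+a_n)/2 = 5(9+25)/2 = 85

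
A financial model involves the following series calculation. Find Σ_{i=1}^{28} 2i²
=2·n(n + 1)(2n + 1)/6=2·28·29·57/6=15428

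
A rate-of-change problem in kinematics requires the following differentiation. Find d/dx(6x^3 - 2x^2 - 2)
Power rule: d/dx(ax^n) = n·a·x^(n-1)
Term by term: 18·x^2-4·x

Answer: 18x^2-4x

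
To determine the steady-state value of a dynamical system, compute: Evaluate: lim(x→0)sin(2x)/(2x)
L'Hôpital (0/0): lim 2cos(2x)/2 = 2/2

Answer: 1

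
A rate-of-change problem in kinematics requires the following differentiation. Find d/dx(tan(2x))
Chain rule: d/dx[tan(u)] = sec²(u)·u' where u = 2x
u' = 2

Answer: 2·sec²(2x)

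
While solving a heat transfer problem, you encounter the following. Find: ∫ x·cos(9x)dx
By parts: u = x, dv = cos(9x) dx
du = dx, v = sin(9x)/9
= x·sin(9x)/9 + cos(9x)/9² + C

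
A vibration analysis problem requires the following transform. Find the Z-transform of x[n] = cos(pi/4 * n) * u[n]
Z{cos(w0*n)*u[n]} = z(z - cos(w0))/(z^2 - 2z*cos(w0) + 1)
With w0 = pi/4: X(z) = z(z - cos(pi/4))/(z^2 - 2z*cos(pi/4) + 1)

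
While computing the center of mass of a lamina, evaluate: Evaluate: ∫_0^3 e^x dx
Antiderivative: e^x
Evaluate: (e^3 - 1)

Answer: e^3 - 1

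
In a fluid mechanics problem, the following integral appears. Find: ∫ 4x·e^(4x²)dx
Let u = 4x², du = 8x dx
∫ (1/2)e^u du = e^u/2 + C

Answer: e^(4x²)/2 + C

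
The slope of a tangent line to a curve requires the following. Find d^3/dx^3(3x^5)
Apply power rule 3 times:
d^1: 15x^4
d^2: 60x^3
d^3: 180x^2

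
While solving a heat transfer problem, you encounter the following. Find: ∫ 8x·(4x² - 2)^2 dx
Let u=4x² - 2, du=8x dx
∫ u^2 du=u^3/3 + C

Answer: (4x² - 2)^3/3 + C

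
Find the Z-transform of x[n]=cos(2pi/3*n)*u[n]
Z{cos(w0 * n) * u[n]} = z(z - cos(w0))/(z^2 - 2z * cos(w0) + 1)
With w0 = 2pi/3: X(z) = z(z - cos(2pi/3))/(z^2 - 2z * cos(2pi/3) + 1)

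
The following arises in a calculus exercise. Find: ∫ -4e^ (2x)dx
Since d/dx[e^(2x)] = 2e^(2x), we get -2 e^(2x)+C

Answer: -2e^(2x)+C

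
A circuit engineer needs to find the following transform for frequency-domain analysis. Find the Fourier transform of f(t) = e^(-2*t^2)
The Fourier transform of a Gaussian e^(-a*t^2) is sqrt(pi/a)*e^(-omega^2/(4a)).
With a=2: F(omega)=sqrt(pi/2)*e^(-omega^2/8)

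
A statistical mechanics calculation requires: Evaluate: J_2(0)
J_n(0) = 0 for all n > 0 (Bessel function of first kind)
J_2(0) = 0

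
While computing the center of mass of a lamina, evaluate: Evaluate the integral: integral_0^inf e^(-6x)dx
integral_0^inf e^(-6x) dx = [-1/6 * e^(-6x)]_0^inf
= 0 - (-1/6) = 1/6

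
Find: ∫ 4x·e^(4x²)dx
Let u=4x², du=8x dx
∫ (1/2)e^u du=e^u/2 + C

Answer: e^(4x²)/2 + C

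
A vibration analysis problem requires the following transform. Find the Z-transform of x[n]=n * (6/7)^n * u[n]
Using the property Z{n*a^n*u[n]} = az/(z-a)^2
With a = 6/7: X(z) = (6/7)z/(z - 6/7)^2, |z| > 6/7

Answer: (6/7)z/(z - 6/7)^2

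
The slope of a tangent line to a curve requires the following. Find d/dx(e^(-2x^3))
Chain rule: d/dx[e^u]=e^u · u' where u=-2x^3
u'=-6x^2

Answer: -6x^2·e^(-2x^3)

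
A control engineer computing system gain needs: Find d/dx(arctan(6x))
d/dx[arctan(u)]=u'/(1+u²), u=6x, u'=6

Answer: 6/(1+36x²)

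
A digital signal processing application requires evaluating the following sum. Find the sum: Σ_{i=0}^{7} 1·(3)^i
Geometric series: S=a(1 - r^n)/(1 - r)
a=1, r=3, n=8
S=1(1-6561)/-2=3280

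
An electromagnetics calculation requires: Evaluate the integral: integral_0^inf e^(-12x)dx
integral_0^inf e^(-12x) dx = [-1/12 * e^(-12x)]_0^inf
= 0 - (-1/12) = 1/12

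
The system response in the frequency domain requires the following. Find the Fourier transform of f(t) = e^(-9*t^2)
The Fourier transform of a Gaussian e^(-a*t^2) is sqrt(pi/a)*e^(-omega^2/(4a)).
With a = 9: F(omega) = sqrt(pi)/3*e^(-omega^2/36)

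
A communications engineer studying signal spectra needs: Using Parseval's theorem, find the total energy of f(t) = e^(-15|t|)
Parseval's theorem: E = integral |f(t)|^2 dt = (1/2pi) integral |F(omega)|^2 domega
E = integral_{-inf}^{inf} e^(-30|t|) dt = 2*integral_0^inf e^(-30t) dt = 2/(2*15) = 1/15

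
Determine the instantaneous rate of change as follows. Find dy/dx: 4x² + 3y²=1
Differentiate: 8x + 6y·(dy/dx) = 0
dy/dx = -8x/(6y) = -(4/3)·(x/y)

Answer: dy/dx = -(4/3)·(x/y)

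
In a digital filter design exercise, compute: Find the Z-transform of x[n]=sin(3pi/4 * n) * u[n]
Z{sin(w0 * n) * u[n]} = z * sin(w0)/(z^2-2z * cos(w0)+1)
With w0 = 3pi/4: X(z) = z * sin(3pi/4)/(z^2-2z * cos(3pi/4)+1)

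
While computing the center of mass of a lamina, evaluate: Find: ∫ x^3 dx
Using power rule: ∫ x^3 dx = 1/4 x^4 + C = (1/4)x^4 + C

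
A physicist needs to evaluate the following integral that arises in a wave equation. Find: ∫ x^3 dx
Using power rule: ∫ x^3 dx=1/4 x^4 + C=(1/4)x^4 + C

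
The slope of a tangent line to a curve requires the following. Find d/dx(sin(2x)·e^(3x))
Product rule: (fg)' = f'g + fg'
f = sin(2x), f' = 2·cos(2x)
g = e^(3x), g' = 3·e^(3x)

Answer: 2·cos(2x)·e^(3x) + 3·sin(2x)·e^(3x)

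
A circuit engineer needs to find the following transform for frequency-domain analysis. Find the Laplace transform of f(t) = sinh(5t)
L{sinh(at)} = a/(s²-a²)
L{sinh(5t)} = 5/(s²-25)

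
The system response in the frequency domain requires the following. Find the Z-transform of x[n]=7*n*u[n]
Z{n*u[n]}=z/(z-1)^2
By linearity: Z{7*n*u[n]}=7z/(z-1)^2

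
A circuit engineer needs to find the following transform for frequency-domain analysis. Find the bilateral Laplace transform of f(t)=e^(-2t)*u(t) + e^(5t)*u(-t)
For e^(-2t) * u(t): L = 1/(s + 2), Re(s) > -2
For e^(5t) * u(-t): L = -1/(s-5), Re(s) < 5
Combined: F(s) = 1/(s + 2) - 1/(s-5), -2 < Re(s) < 5

Answer: 1/(s + 2) - 1/(s-5), ROC: -2 < Re(s) < 5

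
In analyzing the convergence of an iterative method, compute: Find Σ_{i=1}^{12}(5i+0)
= 5·Σ i+0·12 = 5·78+0 = 390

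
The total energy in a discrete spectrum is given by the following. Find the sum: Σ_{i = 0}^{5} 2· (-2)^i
Geometric series: S = a(1 - r^n)/(1 - r)
a = 2, r = -2, n = 6
S = 2(1 - 64)/3 = -42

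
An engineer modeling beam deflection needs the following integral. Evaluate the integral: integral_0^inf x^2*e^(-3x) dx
This is a Gamma integral. Substitute u=3x (du=3 dx):
integral_0^inf x^2*e^(-3x) dx=(1/3^3) integral_0^inf u^2*e^(-u) du
=Gamma(3)/3^3=2!/3^3=2/27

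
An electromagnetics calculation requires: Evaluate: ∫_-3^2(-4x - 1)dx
Step 1: Find antiderivative F(x)=-2x^2 - x
Step 2: F(2) - F(-3)=-10 - (-15)=5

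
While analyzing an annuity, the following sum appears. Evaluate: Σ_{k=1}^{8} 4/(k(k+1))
Partial fractions: 4/(k(k + 1)) = 4/k - 4/(k + 1)
Telescoping sum: 4(1 - 1/9) = 4·8/9

Answer: 32/9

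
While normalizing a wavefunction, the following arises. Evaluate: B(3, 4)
B(x,y) = Γ(x)Γ(y)/Γ(x+y) = (x-1)!(y-1)!/(x+y-1)!
B(3,4) = 2!·3!/6! = 1/60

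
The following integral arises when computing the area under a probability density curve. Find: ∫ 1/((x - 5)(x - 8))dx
Partial fractions: 1/((x-5)(x-8)) = A/(x-5)+B/(x-8)
A = -1/3, B = 1/3
∫ [-1/3· 1/(x-5)+1/3· 1/(x-8)] dx
= (1/3)[ln|x-8| - ln|x-5|]+C

Answer: (1/3)·ln|(x-8)/(x-5)|+C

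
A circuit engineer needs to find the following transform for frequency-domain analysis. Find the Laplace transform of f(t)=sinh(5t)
L{sinh(at)} = a/(s²-a²)
L{sinh(5t)} = 5/(s²-25)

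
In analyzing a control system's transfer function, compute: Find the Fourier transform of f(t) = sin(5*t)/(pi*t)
sin(W * t)/(pi * t)=(W/pi) * sinc(W * t/pi) is the impulse response of the ideal low-pass filter with cutoff W (here W=5).
Its Fourier transform is a rectangular function:
F(omega)=1 for |omega| < 5, 0 otherwise

Answer: rect(omega/10) [i.e., 1 for |omega| < 5, 0 otherwise]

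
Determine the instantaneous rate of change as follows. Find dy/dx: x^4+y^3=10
Differentiate: 4x^3 + 3y^2·(dy/dx) = 0
dy/dx = -4x^3/(3y^2)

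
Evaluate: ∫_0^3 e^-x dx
Antiderivative: -e^-x
Evaluate: -(e^-3 - 1)

Answer: (e^-3 - 1)/(-1)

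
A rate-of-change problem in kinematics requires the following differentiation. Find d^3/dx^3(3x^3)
Apply power rule 3 times:
d^1: 9x^2
d^2: 18x
d^3: 18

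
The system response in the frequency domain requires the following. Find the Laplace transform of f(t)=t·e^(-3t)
L{t·e^(at)}=1/(s-a)²
L{t·e^(-3t)}=1/(s + 3)²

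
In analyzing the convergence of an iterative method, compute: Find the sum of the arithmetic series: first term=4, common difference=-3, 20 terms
Last term: a_n=4 + (20 - 1)·-3=-53
Sum=n(a_1 + a_n)/2=20(4 + (-53))/2=-490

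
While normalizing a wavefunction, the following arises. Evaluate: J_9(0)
J_n(0)=0 for all n > 0 (Bessel function of first kind)
J_9(0)=0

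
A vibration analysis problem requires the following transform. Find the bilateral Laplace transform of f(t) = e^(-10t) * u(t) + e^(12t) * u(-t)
For e^(-10t) * u(t): L = 1/(s+10), Re(s) > -10
For e^(12t) * u(-t): L = -1/(s-12), Re(s) < 12
Combined: F(s) = 1/(s+10)-1/(s-12), -10 < Re(s) < 12

Answer: 1/(s+10)-1/(s-12), ROC: -10 < Re(s) < 12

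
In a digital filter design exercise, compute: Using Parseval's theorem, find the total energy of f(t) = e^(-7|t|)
Parseval's theorem: E=integral |f(t)|^2 dt=(1/2pi) integral |F(omega)|^2 domega
E=integral_{-inf}^{inf} e^(-14|t|) dt=2*integral_0^inf e^(-14t) dt=2/(2*7)=1/7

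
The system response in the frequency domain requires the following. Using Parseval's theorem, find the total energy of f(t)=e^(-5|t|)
Parseval's theorem: E = integral |f(t)|^2 dt = (1/2pi) integral |F(omega)|^2 domega
E = integral_{-inf}^{inf} e^(-10|t|) dt = 2 * integral_0^inf e^(-10t) dt = 2/(2 * 5) = 1/5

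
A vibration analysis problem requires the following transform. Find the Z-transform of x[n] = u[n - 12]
Using the time-shift property: Z{u[n-12]} = z^(-12)*z/(z-1)
= z^(-11)/(z-1)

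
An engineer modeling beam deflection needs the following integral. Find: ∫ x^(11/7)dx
Power rule: ∫ x^(11/7) dx=x^(18/7)/(18/7)+C

Answer: (7/18)·x^(18/7)+C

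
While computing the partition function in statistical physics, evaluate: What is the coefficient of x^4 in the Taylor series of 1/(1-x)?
1/(1-x)=Σ x^n for |x|<1
All coefficients are 1

Answer: 1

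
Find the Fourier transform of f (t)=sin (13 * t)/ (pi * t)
sin(W * t)/(pi * t)=(W/pi) * sinc(W * t/pi) is the impulse response of the ideal low-pass filter with cutoff W (here W=13).
Its Fourier transform is a rectangular function:
F(omega)=1 for |omega| < 13, 0 otherwise

Answer: rect(omega/26) [i.e., 1 for |omega| < 13, 0 otherwise]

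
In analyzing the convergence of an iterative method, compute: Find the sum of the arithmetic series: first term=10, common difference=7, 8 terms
Last term: a_n = 10+(8-1)·7 = 59
Sum = n(a_1+a_n)/2 = 8(10+59)/2 = 276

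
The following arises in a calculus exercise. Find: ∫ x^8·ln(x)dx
By parts: u = ln(x), dv = x^8 dx
du = 1/x dx, v = x^9/9
= x^9·ln(x)/9 - ∫ x^8/9 dx
= x^9·ln(x)/9 - x^9/81+C

Answer: x^9(ln(x)/9-1/81)+C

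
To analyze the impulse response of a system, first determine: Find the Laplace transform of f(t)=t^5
L{t^n} = n!/s^(n+1)
L{t^5} = 5!/s^6 = 120/s^6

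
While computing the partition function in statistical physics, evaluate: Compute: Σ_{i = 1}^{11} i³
Using formula: Σ i^3=[n(n+1)/2]²=[11·12/2]²=4356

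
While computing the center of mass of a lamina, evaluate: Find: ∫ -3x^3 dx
Using power rule: ∫ -3x^3 dx=-3/4 x^4 + C=(-3/4)x^4 + C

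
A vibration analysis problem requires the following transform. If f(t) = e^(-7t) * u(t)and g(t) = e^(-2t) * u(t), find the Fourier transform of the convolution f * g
By the convolution theorem: F{f*g}=F(omega)*G(omega)
F(omega)=1/(7+j*omega), G(omega)=1/(2+j*omega)
F{f*g}=1/((7+j*omega)(2+j*omega))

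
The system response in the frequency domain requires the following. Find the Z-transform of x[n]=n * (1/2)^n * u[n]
Using the property Z{n*a^n*u[n]} = az/(z-a)^2
With a = 1/2: X(z) = (1/2)z/(z - 1/2)^2, |z| > 1/2

Answer: (1/2)z/(z - 1/2)^2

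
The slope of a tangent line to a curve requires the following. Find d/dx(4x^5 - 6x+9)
Power rule: d/dx(ax^n)=n·a·x^(n-1)
Term by term: 20·x^4-6

Answer: 20x^4-6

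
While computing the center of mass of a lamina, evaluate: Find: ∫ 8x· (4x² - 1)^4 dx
Let u = 4x² - 1, du = 8x dx
∫ u^4 du = u^5/5 + C

Answer: (4x² - 1)^5/5 + C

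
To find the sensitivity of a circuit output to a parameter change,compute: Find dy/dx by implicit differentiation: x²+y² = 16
Differentiate both sides: 2x+2y·(dy/dx)=0
Solve: dy/dx=-2x/(2y)=-x/y

Answer: dy/dx=-x/y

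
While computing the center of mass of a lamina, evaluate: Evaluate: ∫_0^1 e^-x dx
Antiderivative: -e^-x
Evaluate: -(e^-1-1)

Answer: (e^-1-1)/(-1)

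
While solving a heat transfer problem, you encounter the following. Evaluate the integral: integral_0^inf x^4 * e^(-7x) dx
This is a Gamma integral. Substitute u = 7x (du = 7 dx):
integral_0^inf x^4 * e^(-7x) dx = (1/7^5) integral_0^inf u^4 * e^(-u) du
= Gamma(5)/7^5 = 4!/7^5 = 24/16807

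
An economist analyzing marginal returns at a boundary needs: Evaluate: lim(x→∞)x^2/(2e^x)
Apply L'Hôpital 2 times (∞/∞ each time):
Eventually get 2!/(2e^x) → 0

Answer: 0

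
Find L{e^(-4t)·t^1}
First shifting: L{e^(at)f(t)}=F(s-a)
L{t^1}=1/s^2
Shift s → s+4: 1/(s+4)^2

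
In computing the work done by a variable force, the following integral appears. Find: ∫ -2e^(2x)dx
Since d/dx[e^(2x)] = 2e^(2x), we get -1 e^(2x) + C

Answer: -e^(2x) + C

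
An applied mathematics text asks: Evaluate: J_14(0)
J_n(0) = 0 for all n > 0 (Bessel function of first kind)
J_14(0) = 0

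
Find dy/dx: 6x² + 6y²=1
Differentiate: 12x + 12y·(dy/dx) = 0
dy/dx = -12x/(12y) = -1·(x/y)

Answer: dy/dx = -1·(x/y)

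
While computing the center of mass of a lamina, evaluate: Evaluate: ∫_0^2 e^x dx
Antiderivative: e^x
Evaluate: (e^2 - 1)

Answer: e^2 - 1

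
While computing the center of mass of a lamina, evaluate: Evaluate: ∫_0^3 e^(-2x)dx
Antiderivative: (1/(-2))e^(-2x)
Evaluate: (1/(-2))(e^-6 - 1)

Answer: (e^-6 - 1)/(-2)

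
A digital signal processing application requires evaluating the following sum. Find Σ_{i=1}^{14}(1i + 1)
=1·Σ i + 1·14=1·105 + 14=119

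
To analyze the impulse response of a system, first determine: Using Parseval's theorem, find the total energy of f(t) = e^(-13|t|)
Parseval's theorem: E = integral |f(t)|^2 dt = (1/2pi) integral |F(omega)|^2 domega
E = integral_{-inf}^{inf} e^(-26|t|) dt = 2*integral_0^inf e^(-26t) dt = 2/(2*13) = 1/13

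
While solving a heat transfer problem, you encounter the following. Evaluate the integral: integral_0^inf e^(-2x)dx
integral_0^inf e^(-2x) dx=[-1/2*e^(-2x)]_0^inf
=0 - (-1/2)=1/2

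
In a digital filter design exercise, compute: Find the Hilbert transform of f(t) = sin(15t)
The Hilbert transform shifts each frequency component by -pi/2.
H{sin(wt)}=-cos(wt)
With w=15: H{sin(15t)}=-cos(15t)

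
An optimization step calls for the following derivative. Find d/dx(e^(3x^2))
Chain rule: d/dx[e^u]=e^u · u' where u=3x^2
u'=6x

Answer: 6x·e^(3x^2)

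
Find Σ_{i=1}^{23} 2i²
= 2·n(n+1)(2n+1)/6 = 2·23·24·47/6 = 8648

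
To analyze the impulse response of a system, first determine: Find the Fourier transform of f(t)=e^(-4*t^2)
The Fourier transform of a Gaussian e^(-a * t^2) is sqrt(pi/a) * e^(-omega^2/(4a)).
With a=4: F(omega)=sqrt(pi)/2 * e^(-omega^2/16)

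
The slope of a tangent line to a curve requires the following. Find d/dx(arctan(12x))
d/dx[arctan(u)] = u'/(1+u²), u = 12x, u' = 12

Answer: 12/(1+144x²)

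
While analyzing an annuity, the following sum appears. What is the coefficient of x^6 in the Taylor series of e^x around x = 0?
Taylor series of e^x=Σ x^n/n!
Coefficient of x^6=1/6!=1/720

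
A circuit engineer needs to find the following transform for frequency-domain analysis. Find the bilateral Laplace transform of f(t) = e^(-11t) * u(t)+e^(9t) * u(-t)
For e^(-11t)*u(t): L = 1/(s + 11), Re(s) > -11
For e^(9t)*u(-t): L = -1/(s-9), Re(s) < 9
Combined: F(s) = 1/(s + 11) - 1/(s-9), -11 < Re(s) < 9

Answer: 1/(s + 11) - 1/(s-9), ROC: -11 < Re(s) < 9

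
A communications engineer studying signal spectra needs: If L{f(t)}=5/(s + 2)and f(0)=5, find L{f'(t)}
L{f'(t)}=s·F(s) - f(0)=5s/(s + 2) - 5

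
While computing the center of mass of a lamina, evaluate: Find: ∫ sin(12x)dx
Using substitution u = 12x: ∫ sin(u) du/12 = -cos(u)/12+C

Answer: (-1/12)cos(12x)+C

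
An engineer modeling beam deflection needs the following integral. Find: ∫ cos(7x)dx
Using substitution u=7x: ∫ cos(u) du/7=sin(u)/7 + C

Answer: (1/7)sin(7x) + C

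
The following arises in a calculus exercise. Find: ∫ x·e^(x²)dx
Let u=x², du=2x dx
∫ (1/2)e^u du=e^u/2 + C

Answer: e^(x²)/2 + C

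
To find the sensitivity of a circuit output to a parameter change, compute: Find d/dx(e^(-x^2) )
Chain rule: d/dx[e^u] = e^u · u' where u = -x^2
u' = -2x

Answer: -2x·e^(-x^2)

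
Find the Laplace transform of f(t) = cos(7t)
L{cos(wt)}=s/(s² + w²)
L{cos(7t)}=s/(s² + 49)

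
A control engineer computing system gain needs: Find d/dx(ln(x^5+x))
Chain rule: d/dx[ln(u)] = u'/u where u = x^5+x
u' = 5x^4+1

Answer: (5x^4+1)/(x^5+x)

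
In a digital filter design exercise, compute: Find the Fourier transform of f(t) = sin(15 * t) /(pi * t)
sin(W*t)/(pi*t)=(W/pi)*sinc(W*t/pi) is the impulse response of the ideal low-pass filter with cutoff W (here W=15).
Its Fourier transform is a rectangular function:
F(omega)=1 for |omega| < 15, 0 otherwise

Answer: rect(omega/30) [i.e., 1 for |omega| < 15, 0 otherwise]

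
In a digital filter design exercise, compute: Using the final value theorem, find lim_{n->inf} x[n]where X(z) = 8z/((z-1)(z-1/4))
Final value theorem: lim x[n]=lim_{z->1} (z-1) * X(z)
(z-1) * X(z)=8z/(z-1/4)
As z->1: 8/(1-1/4)=8/(3/4)=32/3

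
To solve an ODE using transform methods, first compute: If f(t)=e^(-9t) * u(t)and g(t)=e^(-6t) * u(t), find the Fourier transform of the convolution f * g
By the convolution theorem: F{f * g}=F(omega) * G(omega)
F(omega)=1/(9 + j * omega), G(omega)=1/(6 + j * omega)
F{f * g}=1/((9 + j * omega)(6 + j * omega))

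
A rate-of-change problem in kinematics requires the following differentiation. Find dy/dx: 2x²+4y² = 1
Differentiate: 4x+8y·(dy/dx)=0
dy/dx=-4x/(8y)=-(1/2)·(x/y)

Answer: dy/dx=-(1/2)·(x/y)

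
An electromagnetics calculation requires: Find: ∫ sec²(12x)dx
Since d/dx[tan(12x)] = 12sec²(12x), integral = tan(12x)/12 + C

Answer: (1/12)tan(12x) + C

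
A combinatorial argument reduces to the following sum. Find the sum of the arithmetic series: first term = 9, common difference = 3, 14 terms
Last term: a_n = 9 + (14 - 1)·3 = 48
Sum = n(a_1 + a_n)/2 = 14(9 + 48)/2 = 399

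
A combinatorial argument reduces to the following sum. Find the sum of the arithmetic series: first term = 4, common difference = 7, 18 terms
Last term: a_n = 4 + (18 - 1)·7 = 123
Sum = n(a_1 + a_n)/2 = 18(4 + 123)/2 = 1143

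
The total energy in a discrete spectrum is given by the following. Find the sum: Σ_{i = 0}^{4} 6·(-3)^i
Geometric series: S = a(1 - r^n)/(1 - r)
a = 6, r = -3, n = 5
S = 6(1+243)/4 = 366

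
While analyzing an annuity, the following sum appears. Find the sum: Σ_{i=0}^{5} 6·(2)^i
Geometric series: S = a(1 - r^n)/(1 - r)
a = 6, r = 2, n = 6
S = 6(1-64)/-1 = 378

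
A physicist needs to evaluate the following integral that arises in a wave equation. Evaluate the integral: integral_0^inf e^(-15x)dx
integral_0^inf e^(-15x) dx=[-1/15*e^(-15x)]_0^inf
=0 - (-1/15)=1/15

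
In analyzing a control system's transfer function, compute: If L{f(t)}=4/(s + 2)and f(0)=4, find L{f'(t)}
L{f'(t)}=s·F(s) - f(0)=4s/(s+2)-4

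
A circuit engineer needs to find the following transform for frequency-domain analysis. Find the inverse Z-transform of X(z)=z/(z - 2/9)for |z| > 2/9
Standard pair: z/(z-a) <-> a^n*u[n] for causal signals
With a=2/9: x[n]=(2/9)^n*u[n]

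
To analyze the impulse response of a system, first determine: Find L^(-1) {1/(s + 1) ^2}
L^(-1){1/(s-a)^n}=t^(n-1)·e^(at)/(n-1)!
Here a=-1, n=2: t^1·e^(-t)/1

Answer: t·e^(-t)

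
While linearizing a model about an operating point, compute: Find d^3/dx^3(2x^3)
Apply power rule 3 times:
d^1: 6x^2
d^2: 12x
d^3: 12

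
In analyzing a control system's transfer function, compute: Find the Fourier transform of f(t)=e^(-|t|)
Using the standard pair: F{e^(-a|t|)}=2a/(a^2 + omega^2)
With a=1: F(omega)=2/(1 + omega^2)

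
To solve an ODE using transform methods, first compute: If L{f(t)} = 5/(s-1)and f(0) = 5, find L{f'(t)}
L{f'(t)}=s·F(s) - f(0)=5s/(s-1) - 5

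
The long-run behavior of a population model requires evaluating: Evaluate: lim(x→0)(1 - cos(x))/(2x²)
Using 1-cos(u) ≈ u²/2 for small u:
(1-cos(x)) ≈ (x)²/2=1x²/2
So limit=1/(2·2)=1/4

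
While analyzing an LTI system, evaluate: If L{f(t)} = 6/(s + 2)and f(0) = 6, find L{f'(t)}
L{f'(t)} = s·F(s) - f(0) = 6s/(s + 2) - 6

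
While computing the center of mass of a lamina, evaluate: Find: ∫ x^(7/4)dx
Power rule: ∫ x^(7/4) dx = x^(11/4)/(11/4)+C

Answer: (4/11)·x^(11/4)+C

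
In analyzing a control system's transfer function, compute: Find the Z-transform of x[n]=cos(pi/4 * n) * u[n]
Z{cos(w0*n)*u[n]} = z(z - cos(w0))/(z^2 - 2z*cos(w0) + 1)
With w0 = pi/4: X(z) = z(z - cos(pi/4))/(z^2 - 2z*cos(pi/4) + 1)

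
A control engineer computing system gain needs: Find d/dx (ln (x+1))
Chain rule: d/dx[ln(u)]=u'/u where u=x + 1
u'=1

Answer: (1)/(x + 1)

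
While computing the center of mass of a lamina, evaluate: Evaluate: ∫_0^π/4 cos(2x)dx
Antiderivative: sin(2x)/2
Evaluate at bounds: [sin(2·π/4)/2] - [sin(2·0)/2]
= ((1) - (0))/2 = 1/2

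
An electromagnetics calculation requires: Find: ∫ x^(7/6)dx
Power rule: ∫ x^(7/6) dx=x^(13/6)/(13/6) + C

Answer: (6/13)·x^(13/6) + C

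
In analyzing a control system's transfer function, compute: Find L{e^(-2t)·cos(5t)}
First shifting: L{e^(at)f(t)} = F(s-a)
L{cos(5t)} = s/(s² + 25)
Shift: (s + 2)/((s + 2)² + 25)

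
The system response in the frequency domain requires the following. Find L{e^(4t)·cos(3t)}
First shifting: L{e^(at)f(t)} = F(s-a)
L{cos(3t)} = s/(s² + 9)
Shift: (s-4)/((s-4)² + 9)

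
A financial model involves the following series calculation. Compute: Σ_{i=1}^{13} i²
Using formula: Σ i^2 = n(n+1)(2n+1)/6 = 13·14·27/6 = 819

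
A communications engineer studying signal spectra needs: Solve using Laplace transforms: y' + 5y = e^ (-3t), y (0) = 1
Take L: sY - 1+5Y=1/(s+3)
Y(s+5)=1/(s+3)+1
Y=1/((s+3)(s+5))+1/(s+5)
Partial fractions: 1/((s+3)(s+5))=(1/2)/(s+3) - (1/2)/(s+5)
So Y=(1/2)/(s+3)+(1/2)/(s+5)
Inverse Laplace transform (L^(-1){1/(s+3)}=e^(-3t), L^(-1){1/(s+5)}=e^(-5t)):

Answer: y(t)=(1/2)·e^(-3t)+(1/2)·e^(-5t)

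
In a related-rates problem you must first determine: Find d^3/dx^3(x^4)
Apply power rule 3 times:
d^1: 4x^3
d^2: 12x^2
d^3: 24x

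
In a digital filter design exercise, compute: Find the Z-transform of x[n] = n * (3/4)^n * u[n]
Using the property Z{n * a^n * u[n]} = az/(z-a)^2
With a = 3/4: X(z) = (3/4)z/(z - 3/4)^2, |z| > 3/4

Answer: (3/4)z/(z - 3/4)^2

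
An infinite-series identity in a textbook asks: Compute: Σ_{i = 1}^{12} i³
Using formula: Σ i^3=[n(n + 1)/2]²=[12·13/2]²=6084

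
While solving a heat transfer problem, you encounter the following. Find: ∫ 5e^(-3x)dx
Since d/dx[e^(-3x)] = -3e^(-3x), we get -5/3 e^(-3x)+C

Answer: (-5/3)e^(-3x)+C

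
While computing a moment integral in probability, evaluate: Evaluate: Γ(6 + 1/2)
Γ(n + 1/2) = (2n)!√π/(4^n·n!)
= 479001600√π/(4096·720) = (10395/64)·√π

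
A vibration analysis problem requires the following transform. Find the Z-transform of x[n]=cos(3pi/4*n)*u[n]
Z{cos(w0 * n) * u[n]} = z(z - cos(w0))/(z^2-2z * cos(w0)+1)
With w0 = 3pi/4: X(z) = z(z - cos(3pi/4))/(z^2-2z * cos(3pi/4)+1)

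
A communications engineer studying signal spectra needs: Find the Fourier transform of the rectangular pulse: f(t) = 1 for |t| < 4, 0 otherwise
F(omega) = integral from -4 to 4 of e^(-j*omega*t) dt
= 2*sin(4*omega)/omega = 8*sinc(4*omega/pi)

Answer: 2*sin(4*omega)/omega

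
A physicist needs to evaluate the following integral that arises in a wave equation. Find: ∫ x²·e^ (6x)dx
Integration by parts twice:
First: u=x², dv=e^(6x) dx => x²e^(6x)/6 - (2/6)∫ xe^(6x) dx
Second (∫ xe^(6x) dx): xe^(6x)/6 - e^(6x)/36
Combining: e^(6x)(x²/6-2x/36+2/216)+C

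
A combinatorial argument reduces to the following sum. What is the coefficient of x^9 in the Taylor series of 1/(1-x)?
1/(1-x) = Σ x^n for |x|<1
All coefficients are 1

Answer: 1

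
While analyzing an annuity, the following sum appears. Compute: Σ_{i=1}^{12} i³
Using formula: Σ i^3=[n(n + 1)/2]²=[12·13/2]²=6084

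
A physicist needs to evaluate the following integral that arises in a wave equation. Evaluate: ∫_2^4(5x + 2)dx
Step 1: Find antiderivative F(x)=(5/2)x^2+2x
Step 2: F(4) - F(2)=48 - (14)=34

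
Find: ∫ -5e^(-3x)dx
Since d/dx[e^(-3x)]=-3e^(-3x), we get 5/3 e^(-3x)+C

Answer: (5/3)e^(-3x)+C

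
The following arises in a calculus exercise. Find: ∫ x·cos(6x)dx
By parts: u=x, dv=cos(6x) dx
du=dx, v=sin(6x)/6
=x·sin(6x)/6 + cos(6x)/6² + C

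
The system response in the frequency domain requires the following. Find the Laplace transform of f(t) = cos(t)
L{cos(wt)} = s/(s²+w²)
L{cos(t)} = s/(s²+1)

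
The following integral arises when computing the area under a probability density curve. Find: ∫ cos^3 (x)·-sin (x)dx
Let u = cos(x), du = -sin(x) dx
∫ u^3 du = u^4/4+C

Answer: cos^4(x)/4+C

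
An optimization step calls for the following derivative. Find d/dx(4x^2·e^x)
Product rule: (fg)'=f'g+fg'
f=4x^2, f'=8x
g=e^x, g'=e^x

Answer: 8x·e^x+4x^2·e^x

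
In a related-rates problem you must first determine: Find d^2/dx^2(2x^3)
Apply power rule 2 times:
d^1: 6x^2
d^2: 12x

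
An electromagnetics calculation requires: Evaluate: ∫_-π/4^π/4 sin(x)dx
Antiderivative: -cos(x)
Evaluate at bounds: [-cos(1·π/4)/1] - [-cos(1·-π/4)/1]
=(-(√2/2) + (√2/2))/1=0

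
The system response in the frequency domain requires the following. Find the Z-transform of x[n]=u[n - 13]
Using the time-shift property: Z{u[n-13]}=z^(-13)*z/(z-1)
=z^(-12)/(z-1)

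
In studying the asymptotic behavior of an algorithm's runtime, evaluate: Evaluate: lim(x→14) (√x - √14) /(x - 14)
Multiply by conjugate (√x+√14)/(√x+√14):
=(x - 14)/((x - 14)(√x+√14))=1/(√x+√14)
As x → 14: 1/(2√14)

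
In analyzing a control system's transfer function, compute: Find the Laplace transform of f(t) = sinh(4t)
L{sinh(at)}=a/(s²-a²)
L{sinh(4t)}=4/(s²-16)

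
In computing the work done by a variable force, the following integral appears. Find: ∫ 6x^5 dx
Using power rule: ∫ 6x^5 dx = 6/6 x^6+C = x^6+C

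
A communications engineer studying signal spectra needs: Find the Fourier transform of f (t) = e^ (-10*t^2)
The Fourier transform of a Gaussian e^(-a * t^2) is sqrt(pi/a) * e^(-omega^2/(4a)).
With a = 10: F(omega) = sqrt(pi/10) * e^(-omega^2/40)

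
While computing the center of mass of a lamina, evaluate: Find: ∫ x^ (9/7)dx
Power rule: ∫ x^(9/7) dx=x^(16/7)/(16/7) + C

Answer: (7/16)·x^(16/7) + C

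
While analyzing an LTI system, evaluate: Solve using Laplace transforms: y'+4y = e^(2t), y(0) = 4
Take L: sY - 4 + 4Y=1/(s-2)
Y(s + 4)=1/(s-2) + 4
Y=1/((s-2)(s + 4)) + 4/(s + 4)
Partial fractions: 1/((s-2)(s + 4))=(1/6)/(s-2) - (1/6)/(s + 4)
So Y=(1/6)/(s-2) + (23/6)/(s + 4)
Inverse Laplace transform (L^(-1){1/(s-2)}=e^(2t), L^(-1){1/(s + 4)}=e^(-4t)):

Answer: y(t)=(1/6)·e^(2t) + (23/6)·e^(-4t)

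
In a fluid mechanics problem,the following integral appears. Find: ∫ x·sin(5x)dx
By parts: u=x, dv=sin(5x) dx
du=dx, v=-cos(5x)/5
=-x·cos(5x)/5+sin(5x)/5²+C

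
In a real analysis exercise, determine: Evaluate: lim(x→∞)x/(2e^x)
Apply L'Hôpital 1 times (∞/∞ each time):
Eventually get 1!/(2e^x) → 0

Answer: 0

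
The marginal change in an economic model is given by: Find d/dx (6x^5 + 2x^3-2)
Power rule: d/dx(ax^n)=n·a·x^(n-1)
Term by term: 30·x^4 + 6·x^2

Answer: 30x^4 + 6x^2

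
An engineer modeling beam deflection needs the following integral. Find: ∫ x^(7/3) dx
Power rule: ∫ x^(7/3) dx=x^(10/3)/(10/3) + C

Answer: (3/10)·x^(10/3) + C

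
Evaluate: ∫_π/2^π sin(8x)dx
Antiderivative: -cos(8x)/8
Evaluate at bounds: [-cos(8·π)/8] - [-cos(8·π/2)/8]
= (-(1)+(1))/8 = 0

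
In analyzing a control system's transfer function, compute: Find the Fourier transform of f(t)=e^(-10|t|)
Using the standard pair: F{e^(-a|t|)}=2a/(a^2+omega^2)
With a=10: F(omega)=20/(100+omega^2)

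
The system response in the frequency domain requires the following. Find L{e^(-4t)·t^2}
First shifting: L{e^(at)f(t)}=F(s-a)
L{t^2}=2/s^3
Shift s → s + 4: 2/(s + 4)^3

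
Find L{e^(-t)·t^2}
First shifting: L{e^(at)f(t)}=F(s-a)
L{t^2}=2/s^3
Shift s → s+1: 2/(s+1)^3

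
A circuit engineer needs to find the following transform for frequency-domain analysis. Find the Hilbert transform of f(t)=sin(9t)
The Hilbert transform shifts each frequency component by -pi/2.
H{sin(wt)}=-cos(wt)
With w=9: H{sin(9t)}=-cos(9t)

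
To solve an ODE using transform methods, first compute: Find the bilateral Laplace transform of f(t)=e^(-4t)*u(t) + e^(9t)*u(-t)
For e^(-4t) * u(t): L = 1/(s + 4), Re(s) > -4
For e^(9t) * u(-t): L = -1/(s-9), Re(s) < 9
Combined: F(s) = 1/(s + 4) - 1/(s-9), -4 < Re(s) < 9

Answer: 1/(s + 4) - 1/(s-9), ROC: -4 < Re(s) < 9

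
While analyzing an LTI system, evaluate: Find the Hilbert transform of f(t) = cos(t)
The Hilbert transform shifts each frequency component by -pi/2.
H{cos(wt)}=sin(wt)
With w=1: H{cos(t)}=sin(t)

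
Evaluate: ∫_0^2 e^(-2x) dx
Antiderivative: (1/(-2))e^(-2x)
Evaluate: (1/(-2))(e^-4-1)

Answer: (e^-4-1)/(-2)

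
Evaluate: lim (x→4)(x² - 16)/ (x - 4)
Factor: (x² - 16) = (x-4)(x + 4)
Cancel (x-4): lim(x→4) (x + 4) = 8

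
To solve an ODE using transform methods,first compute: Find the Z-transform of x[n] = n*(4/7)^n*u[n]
Using the property Z{n*a^n*u[n]} = az/(z-a)^2
With a = 4/7: X(z) = (4/7)z/(z - 4/7)^2, |z| > 4/7

Answer: (4/7)z/(z - 4/7)^2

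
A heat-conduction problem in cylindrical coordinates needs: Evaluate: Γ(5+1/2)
Γ(n + 1/2) = (2n)!√π/(4^n·n!)
= 3628800√π/(1024·120) = (945/32)·√π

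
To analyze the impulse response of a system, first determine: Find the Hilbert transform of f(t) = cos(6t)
The Hilbert transform shifts each frequency component by -pi/2.
H{cos(wt)} = sin(wt)
With w = 6: H{cos(6t)} = sin(6t)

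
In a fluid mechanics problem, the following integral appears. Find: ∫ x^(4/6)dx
Power rule: ∫ x^(2/3) dx=x^(5/3)/(5/3) + C

Answer: (3/5)·x^(5/3) + C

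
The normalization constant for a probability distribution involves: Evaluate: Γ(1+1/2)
Γ(n+1/2)=(2n)!√π/(4^n·n!)
=2√π/(4·1)=(1/2)·√π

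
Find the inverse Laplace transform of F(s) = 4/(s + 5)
L^(-1){4/(s-a)} = c·e^(at)
Here a = -5, c = 4

Answer: 4e^(-5t)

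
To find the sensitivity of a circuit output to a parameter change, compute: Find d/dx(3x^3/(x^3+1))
Quotient rule: (f/g)'=(f'g - fg')/g²
f=3x^3, f'=9x^2
g=x^3+1, g'=3x^2

Answer: (9x^2·(x^3+1)-9x^5)/(x^3+1)²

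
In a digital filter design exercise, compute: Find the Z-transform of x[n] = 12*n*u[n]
Z{n*u[n]}=z/(z-1)^2
By linearity: Z{12*n*u[n]}=12z/(z-1)^2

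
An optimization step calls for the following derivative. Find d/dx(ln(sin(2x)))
Chain rule: d/dx[ln(u)]=u'/u where u=sin(2x)
u'=2cos(2x)

Answer: (2cos(2x))/(sin(2x))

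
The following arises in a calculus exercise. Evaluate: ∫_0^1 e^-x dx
Antiderivative: -e^-x
Evaluate: -(e^-1-1)

Answer: (e^-1-1)/(-1)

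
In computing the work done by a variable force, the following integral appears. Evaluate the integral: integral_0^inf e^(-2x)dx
integral_0^inf e^(-2x) dx=[-1/2*e^(-2x)]_0^inf
=0 - (-1/2)=1/2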